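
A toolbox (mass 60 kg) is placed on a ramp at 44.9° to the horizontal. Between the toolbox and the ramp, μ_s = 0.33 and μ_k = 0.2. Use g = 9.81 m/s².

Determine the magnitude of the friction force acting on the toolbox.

f ≈ 83.4 N (up the incline)

Normal force: N = m g cos θ = 60 × 9.81 × cos 44.9° = 416.9 N.
Along the slope the weight component is m g sin θ = 415.5 N; friction must supply exactly this, acting up-slope.
The static-friction ceiling is μ_s N = 0.33 × 416.9 = 137.6 N.
|415.5| exceeds 137.6 N, so the toolbox slips down-slope; friction is kinetic, f = μ_k N = 0.2×416.9 = 83.4 N.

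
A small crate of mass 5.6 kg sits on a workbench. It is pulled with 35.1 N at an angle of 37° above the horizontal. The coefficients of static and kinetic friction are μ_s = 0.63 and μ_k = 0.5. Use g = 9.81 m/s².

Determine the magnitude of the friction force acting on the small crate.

f ≈ 16.9 N

N = m g − P sin α = 54.94 − 35.1×sin 37° = 33.81 N.
The horizontal driving force is P cos α = 28.03 N, so equilibrium needs friction f = 28.03 N.
μ_s N = 0.63 × 33.81 = 21.3 N.
The required friction exceeds μ_s N, so the small crate moves and f = μ_k N = 16.9 N.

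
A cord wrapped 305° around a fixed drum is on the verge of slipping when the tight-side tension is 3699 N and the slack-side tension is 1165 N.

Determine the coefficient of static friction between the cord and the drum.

μ ≈ 0.217

T₂/T₁ = e^{μβ} → μ = ln(T₂/T₁)/β.
β = 305° = 5.323 rad.
μ = ln(3699/1165)/5.323 = ln(3.175)/5.323 = 0.217.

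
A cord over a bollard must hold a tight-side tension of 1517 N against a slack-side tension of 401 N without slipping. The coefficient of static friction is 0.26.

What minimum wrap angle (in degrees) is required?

β_min ≈ 293°

T₂/T₁ = e^{μβ} → β = ln(T₂/T₁)/μ.
β = ln(1517/401)/0.26 = 1.331/0.26 = 5.117 rad.
In degrees: β = 5.117 × 180/π = 293°.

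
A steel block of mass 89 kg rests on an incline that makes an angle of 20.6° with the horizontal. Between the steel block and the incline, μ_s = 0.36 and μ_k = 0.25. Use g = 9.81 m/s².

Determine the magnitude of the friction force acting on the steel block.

f ≈ 204 N (up the incline)

The normal reaction is N = m g cos θ = 817.3 N.
For equilibrium along the incline, friction must balance the weight component: f = m g sin θ = 307.2 N up the slope.
Maximum static friction available: μ_s N = 0.36 × 817.3 = 294.2 N.
|307.2| exceeds 294.2 N, so the steel block slips down-slope; friction is kinetic, f = μ_k N = 0.25×817.3 = 204 N.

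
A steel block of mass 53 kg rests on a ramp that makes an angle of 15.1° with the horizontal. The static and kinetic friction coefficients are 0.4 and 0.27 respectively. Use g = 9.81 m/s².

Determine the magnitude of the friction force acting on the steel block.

f ≈ 135 N (up the incline)

Normal force: N = m g cos θ = 53 × 9.81 × cos 15.1° = 502 N.
For equilibrium along the incline, friction must balance the weight component: f = m g sin θ = 135.4 N up the slope.
Static friction can supply at most μ_s N = 200.8 N.
Since |135.4| ≤ 200.8 N, static friction is sufficient; f equals the required value, not μ_s N.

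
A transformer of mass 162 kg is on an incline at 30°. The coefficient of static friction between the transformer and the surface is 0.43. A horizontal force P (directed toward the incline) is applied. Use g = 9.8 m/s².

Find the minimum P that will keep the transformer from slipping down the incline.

The transformer tends to slide down (tan θ > μ_s), so at the point of impending slip friction acts up-slope at its limit: f = μ_s N.
Perpendicular to the incline: N = m g cos θ + P sin θ.
Along the incline: P cos θ + μ_s N = m g sin θ, i.e. P cos θ + μ_s (m g cos θ + P sin θ) = m g sin θ.
Solving, P (cos θ + μ_s sin θ) = m g (sin θ − μ_s cos θ), so P = 1590×0.1276/1.081 = 187 N.

P_min ≈ 187 N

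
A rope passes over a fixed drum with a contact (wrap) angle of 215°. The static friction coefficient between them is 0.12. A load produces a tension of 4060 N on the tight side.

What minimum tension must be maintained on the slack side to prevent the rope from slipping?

Capstan equation at impending slip: T_tight/T_slack = e^{μβ}.
β = 215° = 3.752 rad; e^{μβ} = e^{0.12×3.752} = 1.569.
T_slack = T_tight / e^{μβ} = 4060 / 1.569 = 2590 N.

T_min ≈ 2590 N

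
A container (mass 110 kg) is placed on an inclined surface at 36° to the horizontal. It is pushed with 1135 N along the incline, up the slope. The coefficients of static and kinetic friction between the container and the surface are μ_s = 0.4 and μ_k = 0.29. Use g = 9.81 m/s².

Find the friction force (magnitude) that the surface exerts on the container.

The normal reaction is N = m g cos θ = 873 N.
Parallel to the incline, ΣF = 0 gives f = m g sin θ − P = 634.3 − 1135 = -500.7 N (up-slope positive).
Static friction can supply at most μ_s N = 349.2 N.
|-500.7| exceeds 349.2 N, so the container slips up-slope; friction is kinetic, f = μ_k N = 0.29×873 = 253 N.

f ≈ 253 N (down the incline)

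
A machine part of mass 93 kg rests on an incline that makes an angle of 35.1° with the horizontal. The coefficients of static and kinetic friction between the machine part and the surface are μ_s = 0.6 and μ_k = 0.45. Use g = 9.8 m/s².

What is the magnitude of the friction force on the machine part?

Normal force: N = m g cos θ = 93 × 9.8 × cos 35.1° = 745.7 N.
Along the slope the weight component is m g sin θ = 524.1 N; friction must supply exactly this, acting up-slope.
Maximum static friction available: μ_s N = 0.6 × 745.7 = 447.4 N.
|524.1| exceeds 447.4 N, so the machine part slips down-slope; friction is kinetic, f = μ_k N = 0.45×745.7 = 336 N.

f ≈ 336 N (up the incline)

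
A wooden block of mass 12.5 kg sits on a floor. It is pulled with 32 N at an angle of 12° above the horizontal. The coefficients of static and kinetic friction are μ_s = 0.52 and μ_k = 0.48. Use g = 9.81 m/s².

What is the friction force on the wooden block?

f ≈ 31.3 N

N = m g − P sin α = 122.6 − 32×sin 12° = 116 N.
For equilibrium, f = P cos α = 32×cos 12° = 31.3 N.
The static-friction limit is μ_s N = 60.31 N.
31.3 ≤ 60.31 N → static; friction equals the required 31.3 N.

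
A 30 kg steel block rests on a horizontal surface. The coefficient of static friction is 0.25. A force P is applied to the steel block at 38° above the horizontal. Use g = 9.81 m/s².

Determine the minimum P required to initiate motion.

P ≈ 78.1 N

N = m g − P sin α (the pull lifts the steel block).
At impending slip, P cos α = μ_s N = μ_s (m g − P sin α).
Solving: P (cos α + μ_s sin α) = μ_s m g → P = 0.25×294/(cos 38° + 0.25 sin 38°) = 73.6/0.9419 = 78.1 N.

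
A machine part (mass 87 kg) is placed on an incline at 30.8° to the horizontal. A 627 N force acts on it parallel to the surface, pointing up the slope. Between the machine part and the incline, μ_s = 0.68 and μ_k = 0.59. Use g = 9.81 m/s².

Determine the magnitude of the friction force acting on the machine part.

f ≈ 190 N (down the incline)

The normal reaction is N = m g cos θ = 733.1 N.
The friction needed for equilibrium is m g sin θ − P = 437 − 627 = -190 N, measured positive up-slope.
Static friction can supply at most μ_s N = 498.5 N.
Since |-190| ≤ 498.5 N, static friction is sufficient; f equals the required value, not μ_s N.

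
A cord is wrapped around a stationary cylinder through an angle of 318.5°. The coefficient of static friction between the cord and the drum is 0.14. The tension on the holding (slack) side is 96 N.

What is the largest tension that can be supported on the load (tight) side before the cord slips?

At impending slip the capstan equation gives T₂/T₁ = e^{μβ} with β in radians.
β = 318.5° × π/180 = 5.559 rad.
e^{μβ} = e^{0.14×5.559} = 2.178.
T₂ = T₁ · e^{μβ} = 96 × 2.178 = 209 N.

T_max ≈ 209 N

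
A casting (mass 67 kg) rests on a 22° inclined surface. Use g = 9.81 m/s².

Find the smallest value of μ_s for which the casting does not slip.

At the slip threshold m g sin θ = μ_s m g cos θ, so μ_s,min = tan θ.
μ_s,min = tan 22° = 0.404.

μ_s,min ≈ 0.404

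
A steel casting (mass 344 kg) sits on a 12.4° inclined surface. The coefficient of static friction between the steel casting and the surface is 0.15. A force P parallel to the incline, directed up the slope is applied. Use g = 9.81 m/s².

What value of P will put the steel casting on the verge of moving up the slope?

At impending motion up the slope, friction acts down-slope at its limit: f = μ_s N.
P is parallel to the surface, so N = m g cos θ = 3300 N.
Along the incline: P = m g sin θ + μ_s N = 725 + 0.15×3300 = 1220 N.

P ≈ 1220 N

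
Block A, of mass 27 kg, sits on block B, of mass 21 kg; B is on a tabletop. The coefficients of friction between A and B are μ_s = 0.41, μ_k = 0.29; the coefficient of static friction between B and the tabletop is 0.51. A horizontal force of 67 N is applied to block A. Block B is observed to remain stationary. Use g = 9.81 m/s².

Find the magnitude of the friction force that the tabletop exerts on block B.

Between the blocks, N₁ = m_A g = 264.9 N.
So the A–B interface can sustain at most μ_s N₁ = 108.6 N of static friction.
P = 67 N is within that limit, so A and B move together (both at rest); the A–B friction is simply f₁ = P = 67 N.
B experiences an equal 67 N forward from A (third law). B is in equilibrium, so the floor supplies f₂ = 67 N of static friction (limit μ_s(m_A+m_B)g = 240.1 N, not exceeded).

f ≈ 67 N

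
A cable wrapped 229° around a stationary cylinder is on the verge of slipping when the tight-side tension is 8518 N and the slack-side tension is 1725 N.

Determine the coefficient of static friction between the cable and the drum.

T₂/T₁ = e^{μβ} → μ = ln(T₂/T₁)/β.
β = 229° = 3.997 rad.
μ = ln(8518/1725)/3.997 = ln(4.938)/3.997 = 0.4.

μ ≈ 0.4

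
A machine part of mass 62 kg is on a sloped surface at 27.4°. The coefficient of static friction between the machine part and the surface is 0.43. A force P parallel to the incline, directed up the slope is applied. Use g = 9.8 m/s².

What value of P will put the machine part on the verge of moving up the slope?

At impending motion up the slope, friction acts down-slope at its limit: f = μ_s N.
P is parallel to the surface, so N = m g cos θ = 539 N.
Along the incline: P = m g sin θ + μ_s N = 280 + 0.43×539 = 512 N.

P ≈ 512 N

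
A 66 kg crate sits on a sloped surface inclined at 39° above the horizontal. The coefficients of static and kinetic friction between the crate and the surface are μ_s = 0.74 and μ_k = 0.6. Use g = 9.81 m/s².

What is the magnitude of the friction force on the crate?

The normal reaction is N = m g cos θ = 503.2 N.
Along the slope the weight component is m g sin θ = 407.5 N; friction must supply exactly this, acting up-slope.
Maximum static friction available: μ_s N = 0.74 × 503.2 = 372.3 N.
Since |407.5| > 372.3 N, static friction cannot hold it; the crate slides down the incline and kinetic friction applies: f = μ_k N = 0.6 × 503.2 = 302 N.

f ≈ 302 N (up the incline)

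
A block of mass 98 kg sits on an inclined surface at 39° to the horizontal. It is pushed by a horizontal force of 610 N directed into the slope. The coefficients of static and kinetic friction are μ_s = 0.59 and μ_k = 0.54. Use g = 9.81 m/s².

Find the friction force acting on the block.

Normal direction: N = m g cos θ + P sin θ = 1131 N.
Parallel to the incline: P cos θ − m g sin θ = 474.1 − 605 = -131 N; the friction needed to balance this is 131 N acting up the slope.
Maximum static friction: μ_s N = 0.59 × 1131 = 667.3 N.
Since 131 N is within the 667.3 N limit, the block stays put and friction is exactly 131 N.

f ≈ 131 N (up the incline)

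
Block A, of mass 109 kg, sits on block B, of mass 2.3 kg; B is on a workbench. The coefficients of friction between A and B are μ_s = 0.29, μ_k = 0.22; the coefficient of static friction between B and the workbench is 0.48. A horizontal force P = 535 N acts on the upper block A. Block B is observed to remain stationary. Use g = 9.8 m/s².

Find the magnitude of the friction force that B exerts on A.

f ≈ 235 N

Between the blocks, N₁ = m_A g = 1068 N.
So the A–B interface can sustain at most μ_s N₁ = 309.8 N of static friction.
P = 535 N exceeds that limit, so A slips over B and the interface friction becomes kinetic: f₁ = μ_k N₁ = 0.22×1068 = 235 N.
B experiences an equal 235 N forward from A (third law). B is in equilibrium, so the floor supplies f₂ = 235 N of static friction (limit μ_s(m_A+m_B)g = 523.6 N, not exceeded).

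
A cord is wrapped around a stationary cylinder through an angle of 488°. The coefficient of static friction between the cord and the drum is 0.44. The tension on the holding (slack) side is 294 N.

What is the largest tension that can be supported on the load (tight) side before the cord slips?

T_max ≈ 12500 N

At impending slip the capstan equation gives T₂/T₁ = e^{μβ} with β in radians.
β = 488° × π/180 = 8.517 rad.
e^{μβ} = e^{0.44×8.517} = 42.42.
T₂ = T₁ · e^{μβ} = 294 × 42.42 = 12500 N.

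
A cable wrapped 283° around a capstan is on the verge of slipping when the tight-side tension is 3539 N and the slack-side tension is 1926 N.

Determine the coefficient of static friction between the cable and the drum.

T₂/T₁ = e^{μβ} → μ = ln(T₂/T₁)/β.
β = 283° = 4.939 rad.
μ = ln(3539/1926)/4.939 = ln(1.837)/4.939 = 0.123.

μ ≈ 0.123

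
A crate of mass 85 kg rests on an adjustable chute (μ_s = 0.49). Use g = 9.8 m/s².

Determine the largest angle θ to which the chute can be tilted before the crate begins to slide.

At the slip threshold, m g sin θ = μ_s · m g cos θ, so tan θ = μ_s.
θ_max = arctan(0.49) = 26.1°.

θ_max ≈ 26.1°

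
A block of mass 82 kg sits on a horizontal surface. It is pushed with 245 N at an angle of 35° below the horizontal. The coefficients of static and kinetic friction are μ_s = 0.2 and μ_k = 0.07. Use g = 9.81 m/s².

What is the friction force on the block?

N = m g + P sin α = 804.4 + 245×sin 35° = 944.9 N.
Horizontally, friction must balance P cos α = 200.7 N.
μ_s N = 0.2 × 944.9 = 189 N.
200.7 > 189 N → the block slides; f = μ_k N = 0.07×944.9 = 66.1 N.

f ≈ 66.1 N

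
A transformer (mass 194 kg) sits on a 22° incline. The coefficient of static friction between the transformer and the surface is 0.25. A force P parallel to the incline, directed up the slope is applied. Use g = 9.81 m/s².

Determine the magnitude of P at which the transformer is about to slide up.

P ≈ 1150 N

At impending motion up the slope, friction acts down-slope at its limit: f = μ_s N.
P is parallel to the surface, so N = m g cos θ = 1760 N.
Along the incline: P = m g sin θ + μ_s N = 713 + 0.25×1760 = 1150 N.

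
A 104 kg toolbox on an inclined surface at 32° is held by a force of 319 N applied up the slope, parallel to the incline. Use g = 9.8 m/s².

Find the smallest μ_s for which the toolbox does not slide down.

μ_s,min ≈ 0.256

N = m g cos θ = 864.3 N.
Friction must make up the shortfall along the incline: f = m g sin θ − P = 540.1 − 319 = 221.1 N.
At the threshold f = μ_s N, so μ_s,min = 221.1/864.3 = 0.256.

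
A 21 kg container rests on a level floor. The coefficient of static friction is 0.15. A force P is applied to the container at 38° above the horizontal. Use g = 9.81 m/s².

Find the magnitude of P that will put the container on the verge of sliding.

N = m g − P sin α (the pull lifts the container).
At impending slip, P cos α = μ_s N = μ_s (m g − P sin α).
Solving: P (cos α + μ_s sin α) = μ_s m g → P = 0.15×206/(cos 38° + 0.15 sin 38°) = 30.9/0.8804 = 35.1 N.

P ≈ 35.1 N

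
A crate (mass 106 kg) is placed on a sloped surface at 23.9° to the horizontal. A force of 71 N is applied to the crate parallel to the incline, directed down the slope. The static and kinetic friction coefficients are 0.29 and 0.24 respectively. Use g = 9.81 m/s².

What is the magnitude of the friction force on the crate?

f ≈ 228 N (up the incline)

The normal reaction is N = m g cos θ = 950.7 N.
For equilibrium along the incline the friction force must supply f = m g sin θ + P = 421.3 + 71 = 492.3 N (positive meaning up-slope).
Maximum static friction available: μ_s N = 0.29 × 950.7 = 275.7 N.
Since |492.3| > 275.7 N, static friction cannot hold it; the crate slides down the incline and kinetic friction applies: f = μ_k N = 0.24 × 950.7 = 228 N.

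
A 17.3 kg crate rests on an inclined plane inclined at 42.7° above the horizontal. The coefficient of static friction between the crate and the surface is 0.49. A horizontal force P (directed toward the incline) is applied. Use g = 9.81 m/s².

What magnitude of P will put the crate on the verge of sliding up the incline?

P ≈ 438 N

At impending motion up the slope, friction acts down-slope at its limit: f = μ_s N.
Perpendicular to the incline: N = m g cos θ + P sin θ.
Along the incline: P cos θ = m g sin θ + μ_s N = m g sin θ + μ_s (m g cos θ + P sin θ).
Solving, P (cos θ − μ_s sin θ) = m g (sin θ + μ_s cos θ), so P = 17.3×9.81×(sin 42.7° + 0.49 cos 42.7°)/(cos 42.7° − 0.49 sin 42.7°) = 170×1.038/0.4026 = 438 N.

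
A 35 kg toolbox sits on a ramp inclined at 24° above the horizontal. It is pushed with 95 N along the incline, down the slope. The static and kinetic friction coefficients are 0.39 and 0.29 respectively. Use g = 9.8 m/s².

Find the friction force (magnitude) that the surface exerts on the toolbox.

Normal force: N = m g cos θ = 35 × 9.8 × cos 24° = 313.3 N.
Parallel to the incline, ΣF = 0 gives f = m g sin θ + P = 139.5 + 95 = 234.5 N (up-slope positive).
Maximum static friction available: μ_s N = 0.39 × 313.3 = 122.2 N.
|234.5| exceeds 122.2 N, so the toolbox slips down-slope; friction is kinetic, f = μ_k N = 0.29×313.3 = 90.9 N.

f ≈ 90.9 N (up the incline)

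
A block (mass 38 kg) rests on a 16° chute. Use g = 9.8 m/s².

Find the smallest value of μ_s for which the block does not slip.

μ_s,min ≈ 0.287

At the slip threshold m g sin θ = μ_s m g cos θ, so μ_s,min = tan θ.
μ_s,min = tan 16° = 0.287.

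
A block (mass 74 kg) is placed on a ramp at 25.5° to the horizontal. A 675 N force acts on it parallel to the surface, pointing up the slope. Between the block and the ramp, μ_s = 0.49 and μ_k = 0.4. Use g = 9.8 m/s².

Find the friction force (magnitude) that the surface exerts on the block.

f ≈ 262 N (down the incline)

The normal reaction is N = m g cos θ = 654.6 N.
Parallel to the incline, ΣF = 0 gives f = m g sin θ − P = 312.2 − 675 = -362.8 N (up-slope positive).
The static-friction ceiling is μ_s N = 0.49 × 654.6 = 320.7 N.
|-362.8| exceeds 320.7 N, so the block slips up-slope; friction is kinetic, f = μ_k N = 0.4×654.6 = 262 N.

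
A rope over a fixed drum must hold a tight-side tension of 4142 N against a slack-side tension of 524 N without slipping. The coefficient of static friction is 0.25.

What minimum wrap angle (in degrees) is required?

β_min ≈ 474°

T₂/T₁ = e^{μβ} → β = ln(T₂/T₁)/μ.
β = ln(4142/524)/0.25 = 2.067/0.25 = 8.27 rad.
In degrees: β = 8.27 × 180/π = 474°.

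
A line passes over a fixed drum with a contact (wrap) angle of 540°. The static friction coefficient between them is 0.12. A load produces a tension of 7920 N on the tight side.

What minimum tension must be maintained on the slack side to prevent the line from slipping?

T_min ≈ 2560 N

Capstan equation at impending slip: T_tight/T_slack = e^{μβ}.
β = 540° = 9.425 rad; e^{μβ} = e^{0.12×9.425} = 3.099.
T_slack = T_tight / e^{μβ} = 7920 / 3.099 = 2560 N.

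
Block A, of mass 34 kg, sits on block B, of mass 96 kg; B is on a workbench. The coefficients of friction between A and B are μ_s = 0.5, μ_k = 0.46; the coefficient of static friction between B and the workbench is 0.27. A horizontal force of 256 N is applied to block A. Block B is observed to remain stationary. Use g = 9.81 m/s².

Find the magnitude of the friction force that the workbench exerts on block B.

f ≈ 153 N

The normal force B exerts on A is simply A's weight, N₁ = 333.5 N.
So the A–B interface can sustain at most μ_s N₁ = 166.8 N of static friction.
Since P = 256 N > 166.8 N, A slides on B; the A–B friction is kinetic: f₁ = μ_k N₁ = 0.46×333.5 = 153 N.
B experiences an equal 153 N forward from A (third law). B is in equilibrium, so the floor supplies f₂ = 153 N of static friction (limit μ_s(m_A+m_B)g = 344.3 N, not exceeded).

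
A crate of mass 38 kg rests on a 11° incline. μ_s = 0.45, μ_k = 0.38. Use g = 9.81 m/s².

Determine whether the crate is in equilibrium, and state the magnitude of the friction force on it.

f ≈ 71.1 N

N = m g cos θ = 366 N.
Down-slope weight component: m g sin θ = 71.1 N.
μ_s N = 165 N.
71.1 ≤ 165 N, so it stays put; friction = 71.1 N.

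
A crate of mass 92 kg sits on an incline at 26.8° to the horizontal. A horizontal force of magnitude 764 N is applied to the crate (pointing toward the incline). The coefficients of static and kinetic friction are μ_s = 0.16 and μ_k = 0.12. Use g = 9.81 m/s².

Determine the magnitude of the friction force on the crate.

f ≈ 138 N (down the incline)

Normal direction: N = m g cos θ + P sin θ = 1150 N.
Parallel to the incline: P cos θ − m g sin θ = 681.9 − 406.9 = 275 N; the friction needed to balance this is 275 N acting down the slope.
The limit of static friction is μ_s N = 184 N.
The required 275 N exceeds the static limit, so the crate slides up-slope and f = μ_k N = 0.12×1150 = 138 N.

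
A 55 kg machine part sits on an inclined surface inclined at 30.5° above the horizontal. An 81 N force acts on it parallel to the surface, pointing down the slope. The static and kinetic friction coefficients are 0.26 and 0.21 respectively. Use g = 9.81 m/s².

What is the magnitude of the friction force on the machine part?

f ≈ 97.6 N (up the incline)

Normal force: N = m g cos θ = 55 × 9.81 × cos 30.5° = 464.9 N.
For equilibrium along the incline the friction force must supply f = m g sin θ + P = 273.8 + 81 = 354.8 N (positive meaning up-slope).
Static friction can supply at most μ_s N = 120.9 N.
Since |354.8| > 120.9 N, static friction cannot hold it; the machine part slides down the incline and kinetic friction applies: f = μ_k N = 0.21 × 464.9 = 97.6 N.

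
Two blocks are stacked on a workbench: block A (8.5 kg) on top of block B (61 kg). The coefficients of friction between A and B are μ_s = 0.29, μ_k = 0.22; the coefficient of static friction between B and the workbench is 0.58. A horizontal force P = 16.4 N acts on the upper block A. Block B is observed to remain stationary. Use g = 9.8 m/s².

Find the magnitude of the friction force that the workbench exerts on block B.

The normal force B exerts on A is simply A's weight, N₁ = 83.3 N.
So the A–B interface can sustain at most μ_s N₁ = 24.16 N of static friction.
P = 16.4 N is within that limit, so A and B move together (both at rest); the A–B friction is simply f₁ = P = 16.4 N.
By Newton's third law B feels 16.4 N forward from A. With B stationary, the floor's static friction on B balances it: f₂ = 16.4 N (well within μ_s(m_A+m_B)g = 395 N).

f ≈ 16.4 N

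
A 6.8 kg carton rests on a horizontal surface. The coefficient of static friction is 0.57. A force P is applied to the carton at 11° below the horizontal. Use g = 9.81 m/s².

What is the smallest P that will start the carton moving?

P ≈ 43.6 N

N = m g + P sin α (the push presses the carton into the horizontal surface).
At impending slip, P cos α = μ_s N = μ_s (m g + P sin α).
Solving: P (cos α − μ_s sin α) = μ_s m g → P = 0.57×66.7/(cos 11° − 0.57 sin 11°) = 38/0.8729 = 43.6 N.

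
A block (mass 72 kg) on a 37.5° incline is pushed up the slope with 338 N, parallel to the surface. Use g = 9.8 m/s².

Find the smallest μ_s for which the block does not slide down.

N = m g cos θ = 559.8 N.
Friction must make up the shortfall along the incline: f = m g sin θ − P = 429.5 − 338 = 91.54 N.
At the threshold f = μ_s N, so μ_s,min = 91.54/559.8 = 0.164.

μ_s,min ≈ 0.164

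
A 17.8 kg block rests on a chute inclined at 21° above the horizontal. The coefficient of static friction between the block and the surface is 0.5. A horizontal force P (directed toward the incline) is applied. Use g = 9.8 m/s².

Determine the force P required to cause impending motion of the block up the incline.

At impending motion up the slope, friction acts down-slope at its limit: f = μ_s N.
Perpendicular to the incline: N = m g cos θ + P sin θ.
Along the incline: P cos θ = m g sin θ + μ_s N = m g sin θ + μ_s (m g cos θ + P sin θ).
Solving, P (cos θ − μ_s sin θ) = m g (sin θ + μ_s cos θ), so P = 17.8×9.8×(sin 21° + 0.5 cos 21°)/(cos 21° − 0.5 sin 21°) = 174×0.8252/0.7544 = 191 N.

P ≈ 191 N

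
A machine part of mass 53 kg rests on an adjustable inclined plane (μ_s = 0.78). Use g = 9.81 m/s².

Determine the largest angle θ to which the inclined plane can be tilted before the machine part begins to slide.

θ_max ≈ 38°

At the slip threshold, m g sin θ = μ_s · m g cos θ, so tan θ = μ_s.
θ_max = arctan(0.78) = 38°.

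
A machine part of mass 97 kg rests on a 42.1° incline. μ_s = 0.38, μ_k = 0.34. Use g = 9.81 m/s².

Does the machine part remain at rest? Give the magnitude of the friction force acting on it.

N = m g cos θ = 706 N.
Down-slope weight component: m g sin θ = 638 N.
μ_s N = 268 N.
638 > 268 N, so it slides; kinetic friction f = μ_k N = 0.34×706 = 240 N.

f ≈ 240 N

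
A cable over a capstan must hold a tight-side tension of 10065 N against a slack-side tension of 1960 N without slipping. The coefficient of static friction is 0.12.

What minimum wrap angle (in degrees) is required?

β_min ≈ 781°

T₂/T₁ = e^{μβ} → β = ln(T₂/T₁)/μ.
β = ln(10065/1960)/0.12 = 1.636/0.12 = 13.63 rad.
In degrees: β = 13.63 × 180/π = 781°.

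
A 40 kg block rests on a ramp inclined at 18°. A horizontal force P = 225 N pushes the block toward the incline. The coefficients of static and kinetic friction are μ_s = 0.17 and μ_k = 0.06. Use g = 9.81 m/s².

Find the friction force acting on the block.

f ≈ 26.6 N (down the incline)

The horizontal push has a component P sin θ into the surface, so N = m g cos θ + P sin θ = 373.2 + 69.53 = 442.7 N.
Parallel to the incline: P cos θ − m g sin θ = 214 − 121.3 = 92.73 N; the friction needed to balance this is 92.73 N acting down the slope.
Maximum static friction: μ_s N = 0.17 × 442.7 = 75.26 N.
The required 92.73 N exceeds the static limit, so the block slides up-slope and f = μ_k N = 0.06×442.7 = 26.6 N.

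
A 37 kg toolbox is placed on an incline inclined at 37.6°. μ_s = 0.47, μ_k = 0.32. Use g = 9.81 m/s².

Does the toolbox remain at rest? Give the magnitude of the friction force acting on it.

f ≈ 92 N

N = m g cos θ = 288 N.
Down-slope weight component: m g sin θ = 221 N.
μ_s N = 135 N.
221 > 135 N, so it slides; kinetic friction f = μ_k N = 0.32×288 = 92 N.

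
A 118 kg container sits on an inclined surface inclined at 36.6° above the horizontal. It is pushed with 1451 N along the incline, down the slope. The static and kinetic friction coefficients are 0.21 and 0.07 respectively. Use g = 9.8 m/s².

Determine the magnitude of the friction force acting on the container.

f ≈ 65 N (up the incline)

The normal reaction is N = m g cos θ = 928.4 N.
The friction needed for equilibrium is m g sin θ + P = 689.5 + 1451 = 2140 N, measured positive up-slope.
The static-friction ceiling is μ_s N = 0.21 × 928.4 = 195 N.
|2140| exceeds 195 N, so the container slips down-slope; friction is kinetic, f = μ_k N = 0.07×928.4 = 65 N.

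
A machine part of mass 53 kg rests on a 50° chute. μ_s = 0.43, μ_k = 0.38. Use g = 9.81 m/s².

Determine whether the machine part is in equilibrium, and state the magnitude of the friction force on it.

N = m g cos θ = 334 N.
Down-slope weight component: m g sin θ = 398 N.
μ_s N = 144 N.
398 > 144 N, so it slides; kinetic friction f = μ_k N = 0.38×334 = 127 N.

f ≈ 127 N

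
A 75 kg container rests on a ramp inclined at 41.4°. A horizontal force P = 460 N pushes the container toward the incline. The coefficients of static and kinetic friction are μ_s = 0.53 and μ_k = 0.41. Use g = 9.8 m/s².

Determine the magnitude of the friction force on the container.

Resolve perpendicular to the incline: N = m g cos θ + P sin θ = 75×9.8×cos 41.4° + 460×sin 41.4° = 855.5 N.
Parallel to the incline: P cos θ − m g sin θ = 345.1 − 486.1 = -141 N; the friction needed to balance this is 141 N acting up the slope.
Maximum static friction: μ_s N = 0.53 × 855.5 = 453.4 N.
|f_req| = 141 ≤ 453.4 N → the container is in equilibrium; friction equals the required value.

f ≈ 141 N (up the incline)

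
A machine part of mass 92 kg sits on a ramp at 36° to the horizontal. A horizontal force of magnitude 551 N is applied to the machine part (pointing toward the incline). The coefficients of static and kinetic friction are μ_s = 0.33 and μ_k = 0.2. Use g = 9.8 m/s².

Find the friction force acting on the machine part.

f ≈ 84.2 N (up the incline)

Normal direction: N = m g cos θ + P sin θ = 1053 N.
Along the incline, the net driving force (taking up-slope positive) is P cos θ − m g sin θ = 445.8 − 529.9 = -84.18 N, so equilibrium requires friction f = 84.18 N (up-slope).
The limit of static friction is μ_s N = 347.6 N.
Since 84.18 N is within the 347.6 N limit, the machine part stays put and friction is exactly 84.2 N.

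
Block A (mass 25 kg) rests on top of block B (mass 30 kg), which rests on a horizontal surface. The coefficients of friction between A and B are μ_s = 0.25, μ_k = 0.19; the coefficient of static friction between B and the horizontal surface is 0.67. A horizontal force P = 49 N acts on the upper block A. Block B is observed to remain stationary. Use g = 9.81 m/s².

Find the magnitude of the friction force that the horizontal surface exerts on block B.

The normal force B exerts on A is simply A's weight, N₁ = 245.2 N.
So the A–B interface can sustain at most μ_s N₁ = 61.31 N of static friction.
Since P = 49 N ≤ 61.31 N, A does not slip on B; friction on A equals P = 49 N.
B experiences an equal 49 N forward from A (third law). B is in equilibrium, so the floor supplies f₂ = 49 N of static friction (limit μ_s(m_A+m_B)g = 361.5 N, not exceeded).

f ≈ 49 N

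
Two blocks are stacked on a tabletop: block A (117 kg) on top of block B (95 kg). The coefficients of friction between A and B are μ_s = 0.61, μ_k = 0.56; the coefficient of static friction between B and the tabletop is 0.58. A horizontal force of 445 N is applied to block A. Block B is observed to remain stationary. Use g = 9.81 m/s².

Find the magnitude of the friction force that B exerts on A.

f ≈ 445 N

Between the blocks, N₁ = m_A g = 1148 N.
So the A–B interface can sustain at most μ_s N₁ = 700.1 N of static friction.
Since P = 445 N ≤ 700.1 N, A does not slip on B; friction on A equals P = 445 N.
By Newton's third law B feels 445 N forward from A. With B stationary, the floor's static friction on B balances it: f₂ = 445 N (well within μ_s(m_A+m_B)g = 1206 N).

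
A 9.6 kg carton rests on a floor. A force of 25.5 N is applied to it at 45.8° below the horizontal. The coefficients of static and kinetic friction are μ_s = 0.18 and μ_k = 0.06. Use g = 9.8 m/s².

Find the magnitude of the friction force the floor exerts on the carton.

Vertical equilibrium gives N = m g + P sin α = 112.4 N.
Horizontally, friction must balance P cos α = 17.78 N.
The static-friction limit is μ_s N = 20.23 N.
Since 17.78 N does not exceed the limit, the carton stays at rest and f = 17.8 N.

f ≈ 17.8 N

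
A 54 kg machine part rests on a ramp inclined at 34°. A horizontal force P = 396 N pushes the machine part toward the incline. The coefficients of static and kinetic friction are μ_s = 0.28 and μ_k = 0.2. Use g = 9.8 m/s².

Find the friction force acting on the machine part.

Resolve perpendicular to the incline: N = m g cos θ + P sin θ = 54×9.8×cos 34° + 396×sin 34° = 660.2 N.
Parallel to the incline: P cos θ − m g sin θ = 328.3 − 295.9 = 32.37 N; the friction needed to balance this is 32.37 N acting down the slope.
The limit of static friction is μ_s N = 184.8 N.
Since 32.37 N is within the 184.8 N limit, the machine part stays put and friction is exactly 32.4 N.

f ≈ 32.4 N (down the incline)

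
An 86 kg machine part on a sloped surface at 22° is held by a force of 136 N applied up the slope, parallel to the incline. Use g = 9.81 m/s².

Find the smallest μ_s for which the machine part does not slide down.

μ_s,min ≈ 0.23

N = m g cos θ = 782.2 N.
Friction must make up the shortfall along the incline: f = m g sin θ − P = 316 − 136 = 180 N.
At the threshold f = μ_s N, so μ_s,min = 180/782.2 = 0.23.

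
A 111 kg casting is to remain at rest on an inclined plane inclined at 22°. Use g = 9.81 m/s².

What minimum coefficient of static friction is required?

μ_s,min ≈ 0.404

At the slip threshold m g sin θ = μ_s m g cos θ, so μ_s,min = tan θ.
μ_s,min = tan 22° = 0.404.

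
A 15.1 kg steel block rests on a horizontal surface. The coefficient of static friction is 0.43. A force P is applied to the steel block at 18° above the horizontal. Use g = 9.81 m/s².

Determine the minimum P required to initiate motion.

N = m g − P sin α (the pull lifts the steel block).
At impending slip, P cos α = μ_s N = μ_s (m g − P sin α).
Solving: P (cos α + μ_s sin α) = μ_s m g → P = 0.43×148/(cos 18° + 0.43 sin 18°) = 63.7/1.084 = 58.8 N.

P ≈ 58.8 N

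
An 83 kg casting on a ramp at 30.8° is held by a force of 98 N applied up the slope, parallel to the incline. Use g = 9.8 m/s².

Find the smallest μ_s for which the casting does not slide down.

N = m g cos θ = 698.7 N.
Friction must make up the shortfall along the incline: f = m g sin θ − P = 416.5 − 98 = 318.5 N.
At the threshold f = μ_s N, so μ_s,min = 318.5/698.7 = 0.456.

μ_s,min ≈ 0.456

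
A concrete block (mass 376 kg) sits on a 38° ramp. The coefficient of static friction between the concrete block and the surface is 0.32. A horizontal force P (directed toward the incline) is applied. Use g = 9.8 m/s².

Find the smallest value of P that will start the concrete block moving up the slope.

P ≈ 5410 N

At impending motion up the slope, friction acts down-slope at its limit: f = μ_s N.
Perpendicular to the incline: N = m g cos θ + P sin θ.
Along the incline: P cos θ = m g sin θ + μ_s N = m g sin θ + μ_s (m g cos θ + P sin θ).
Solving, P (cos θ − μ_s sin θ) = m g (sin θ + μ_s cos θ), so P = 376×9.8×(sin 38° + 0.32 cos 38°)/(cos 38° − 0.32 sin 38°) = 3680×0.8678/0.591 = 5410 N.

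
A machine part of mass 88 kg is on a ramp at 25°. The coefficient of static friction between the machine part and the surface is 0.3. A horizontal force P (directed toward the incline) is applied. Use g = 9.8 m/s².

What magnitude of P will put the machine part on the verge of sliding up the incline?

P ≈ 768 N

At impending motion up the slope, friction acts down-slope at its limit: f = μ_s N.
Perpendicular to the incline: N = m g cos θ + P sin θ.
Along the incline: P cos θ = m g sin θ + μ_s N = m g sin θ + μ_s (m g cos θ + P sin θ).
Solving, P (cos θ − μ_s sin θ) = m g (sin θ + μ_s cos θ), so P = 88×9.8×(sin 25° + 0.3 cos 25°)/(cos 25° − 0.3 sin 25°) = 862×0.6945/0.7795 = 768 N.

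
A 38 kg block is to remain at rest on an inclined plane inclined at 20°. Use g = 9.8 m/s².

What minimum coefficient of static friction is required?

μ_s,min ≈ 0.364

At the slip threshold m g sin θ = μ_s m g cos θ, so μ_s,min = tan θ.
μ_s,min = tan 20° = 0.364.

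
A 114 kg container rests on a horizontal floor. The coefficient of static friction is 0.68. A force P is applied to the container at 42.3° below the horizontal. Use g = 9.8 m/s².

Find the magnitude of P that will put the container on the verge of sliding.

P ≈ 2690 N

N = m g + P sin α (the push presses the container into the horizontal floor).
At impending slip, P cos α = μ_s N = μ_s (m g + P sin α).
Solving: P (cos α − μ_s sin α) = μ_s m g → P = 0.68×1120/(cos 42.3° − 0.68 sin 42.3°) = 760/0.282 = 2690 N.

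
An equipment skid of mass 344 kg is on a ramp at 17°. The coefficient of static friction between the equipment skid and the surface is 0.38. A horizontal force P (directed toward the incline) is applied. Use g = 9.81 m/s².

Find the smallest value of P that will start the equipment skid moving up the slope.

At impending motion up the slope, friction acts down-slope at its limit: f = μ_s N.
Perpendicular to the incline: N = m g cos θ + P sin θ.
Along the incline: P cos θ = m g sin θ + μ_s N = m g sin θ + μ_s (m g cos θ + P sin θ).
Solving, P (cos θ − μ_s sin θ) = m g (sin θ + μ_s cos θ), so P = 344×9.81×(sin 17° + 0.38 cos 17°)/(cos 17° − 0.38 sin 17°) = 3370×0.6558/0.8452 = 2620 N.

P ≈ 2620 N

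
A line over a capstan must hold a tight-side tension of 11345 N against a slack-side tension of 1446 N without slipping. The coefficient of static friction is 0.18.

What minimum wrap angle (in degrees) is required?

β_min ≈ 656°

T₂/T₁ = e^{μβ} → β = ln(T₂/T₁)/μ.
β = ln(11345/1446)/0.18 = 2.06/0.18 = 11.44 rad.
In degrees: β = 11.44 × 180/π = 656°.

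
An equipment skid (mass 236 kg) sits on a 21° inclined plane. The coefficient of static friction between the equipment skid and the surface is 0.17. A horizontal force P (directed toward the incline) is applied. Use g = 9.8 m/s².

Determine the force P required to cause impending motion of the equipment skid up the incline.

P ≈ 1370 N

At impending motion up the slope, friction acts down-slope at its limit: f = μ_s N.
Perpendicular to the incline: N = m g cos θ + P sin θ.
Along the incline: P cos θ = m g sin θ + μ_s N = m g sin θ + μ_s (m g cos θ + P sin θ).
Solving, P (cos θ − μ_s sin θ) = m g (sin θ + μ_s cos θ), so P = 236×9.8×(sin 21° + 0.17 cos 21°)/(cos 21° − 0.17 sin 21°) = 2310×0.5171/0.8727 = 1370 N.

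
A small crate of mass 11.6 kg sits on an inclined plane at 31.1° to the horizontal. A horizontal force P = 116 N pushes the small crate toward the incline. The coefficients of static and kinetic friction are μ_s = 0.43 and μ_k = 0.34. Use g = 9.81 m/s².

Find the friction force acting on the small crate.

f ≈ 40.5 N (down the incline)

The horizontal push has a component P sin θ into the surface, so N = m g cos θ + P sin θ = 97.44 + 59.92 = 157.4 N.
Along the incline, the net driving force (taking up-slope positive) is P cos θ − m g sin θ = 99.33 − 58.78 = 40.55 N, so equilibrium requires friction f = -40.55 N (down-slope).
The limit of static friction is μ_s N = 67.66 N.
|f_req| = 40.55 ≤ 67.66 N → the small crate is in equilibrium; friction equals the required value.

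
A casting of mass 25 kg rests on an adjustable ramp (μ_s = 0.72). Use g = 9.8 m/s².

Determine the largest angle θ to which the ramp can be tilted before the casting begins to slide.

θ_max ≈ 35.8°

At the slip threshold, m g sin θ = μ_s · m g cos θ, so tan θ = μ_s.
θ_max = arctan(0.72) = 35.8°.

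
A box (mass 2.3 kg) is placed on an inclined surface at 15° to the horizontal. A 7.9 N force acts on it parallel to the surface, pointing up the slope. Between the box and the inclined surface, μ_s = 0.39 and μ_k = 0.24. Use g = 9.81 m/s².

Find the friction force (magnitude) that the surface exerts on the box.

The normal reaction is N = m g cos θ = 21.79 N.
The friction needed for equilibrium is m g sin θ − P = 5.84 − 7.9 = -2.06 N, measured positive up-slope.
The static-friction ceiling is μ_s N = 0.39 × 21.79 = 8.5 N.
Since |-2.06| ≤ 8.5 N, static friction is sufficient; f equals the required value, not μ_s N.

f ≈ 2.06 N (down the incline)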